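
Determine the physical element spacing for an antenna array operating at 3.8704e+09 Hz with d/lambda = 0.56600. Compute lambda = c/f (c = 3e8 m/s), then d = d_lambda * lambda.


lambda = c / f = 3.0000e+08 / 3.8704e+09 = 0.07751137 m
d = 0.56600 * 0.07751137 = 0.04387 m

0.04387 m


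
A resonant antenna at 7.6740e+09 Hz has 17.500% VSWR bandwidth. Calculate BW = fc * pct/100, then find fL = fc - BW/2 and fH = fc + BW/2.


BW = 7.6740e+09 * 17.500/100 = 1.342950e+09 Hz
fL = 7.6740e+09 - 1.342950e+09/2 = 7.003e+09 Hz
fH = 7.6740e+09 + 1.342950e+09/2 = 8.345e+09 Hz

BW=1.343e+09 Hz, fL=7.003e+09 Hz, fH=8.345e+09 Hz


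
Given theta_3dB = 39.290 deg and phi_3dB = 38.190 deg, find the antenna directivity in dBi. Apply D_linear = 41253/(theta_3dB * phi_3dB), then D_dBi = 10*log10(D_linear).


D_linear = 41253 / (39.290 * 38.190) = 27.49311
D_dBi = 10 * log10(27.49311) = 14.39 dBi

14.39 dBi


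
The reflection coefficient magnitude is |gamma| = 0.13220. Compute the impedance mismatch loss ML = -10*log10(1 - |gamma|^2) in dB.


ML = -10 * log10(1 - 0.13220^2) = -10 * log10(0.98252316) = 0.07657 dB

0.07657 dB


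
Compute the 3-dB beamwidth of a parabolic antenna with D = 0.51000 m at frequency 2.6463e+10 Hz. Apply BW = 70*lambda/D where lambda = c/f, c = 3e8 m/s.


lambda = c / f = 3.0000e+08 / 2.6463e+10 = 0.01133658 m
BW = 70 * 0.01133658 / 0.51000 = 1.556 deg

1.556 deg


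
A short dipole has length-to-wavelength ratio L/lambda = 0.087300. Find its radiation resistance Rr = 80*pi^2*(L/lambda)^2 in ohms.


Rr = 80 * pi^2 * (0.087300)^2 = 80 * 9.869604 * 7.621290e-03 = 6.018 ohm

6.018 ohm


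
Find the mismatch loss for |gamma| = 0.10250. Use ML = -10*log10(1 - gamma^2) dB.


ML = -10 * log10(1 - 0.10250^2) = -10 * log10(0.98949375) = 0.04587 dB

0.04587 dB


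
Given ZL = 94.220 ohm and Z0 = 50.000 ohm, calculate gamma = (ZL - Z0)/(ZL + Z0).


gamma = (94.220 - 50.000) / (94.220 + 50.000) = 0.3066

0.3066


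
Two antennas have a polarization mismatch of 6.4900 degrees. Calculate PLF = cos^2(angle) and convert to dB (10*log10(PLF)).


PLF_linear = cos^2(6.4900 deg) = 0.9872243
PLF_dB = 10 * log10(0.9872243) = -0.05584 dB

-0.05584 dB


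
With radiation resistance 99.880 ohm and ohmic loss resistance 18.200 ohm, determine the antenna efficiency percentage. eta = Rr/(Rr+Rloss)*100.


eta = 99.880 / (99.880 + 18.200) * 100 = 84.59%

84.59%


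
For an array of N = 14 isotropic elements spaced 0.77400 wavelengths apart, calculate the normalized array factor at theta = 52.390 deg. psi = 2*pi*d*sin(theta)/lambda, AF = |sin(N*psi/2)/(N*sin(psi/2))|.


psi = 2*pi*0.77400*sin(52.390 deg) = 3.852534 rad
AF = |sin(14*3.852534/2) / (14*sin(3.852534/2))| = 0.07355

0.07355


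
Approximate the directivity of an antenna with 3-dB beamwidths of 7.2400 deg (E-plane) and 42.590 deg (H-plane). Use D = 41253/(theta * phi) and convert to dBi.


D_linear = 41253 / (7.2400 * 42.590) = 133.7856
D_dBi = 10 * log10(133.7856) = 21.26 dBi

21.26 dBi


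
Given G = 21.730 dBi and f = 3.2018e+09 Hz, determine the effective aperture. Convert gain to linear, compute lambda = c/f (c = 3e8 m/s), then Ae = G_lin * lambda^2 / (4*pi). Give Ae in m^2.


lambda = c / f = 3.0000e+08 / 3.2018e+09 = 0.09369730 m
G_linear = 10^(21.730/10) = 148.9361
Ae = G_linear * lambda^2 / (4*pi) = 148.9361 * 0.09369730^2 / (4*pi) = 0.1041 m^2

0.1041 m^2


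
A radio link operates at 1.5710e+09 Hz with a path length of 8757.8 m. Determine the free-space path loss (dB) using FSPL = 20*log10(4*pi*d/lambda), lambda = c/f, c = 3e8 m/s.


lambda = c / f = 3.0000e+08 / 1.5710e+09 = 0.1909612 m
FSPL = 20 * log10(4*pi*8757.8/0.1909612) = 115.2 dB

115.2 dB


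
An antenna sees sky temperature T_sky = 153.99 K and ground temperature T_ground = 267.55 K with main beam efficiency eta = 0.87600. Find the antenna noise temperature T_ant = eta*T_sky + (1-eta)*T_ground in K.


T_ant = 0.87600 * 153.99 + (1 - 0.87600) * 267.55 = 168.1 K

168.1 K


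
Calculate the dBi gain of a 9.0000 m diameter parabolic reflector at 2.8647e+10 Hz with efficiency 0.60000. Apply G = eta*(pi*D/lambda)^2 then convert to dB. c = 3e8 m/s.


lambda = c / f = 3.0000e+08 / 2.8647e+10 = 0.01047230 m
G_linear = 0.60000 * (pi * 9.0000 / 0.01047230)^2 = 4.373729e+06
G_dBi = 10 * log10(4.373729e+06) = 66.41 dBi

66.41 dBi


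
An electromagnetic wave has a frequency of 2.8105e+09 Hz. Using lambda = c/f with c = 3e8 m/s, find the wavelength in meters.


lambda = c / f = 3.0000e+08 / 2.8105e+09 = 0.1067 m

0.1067 m


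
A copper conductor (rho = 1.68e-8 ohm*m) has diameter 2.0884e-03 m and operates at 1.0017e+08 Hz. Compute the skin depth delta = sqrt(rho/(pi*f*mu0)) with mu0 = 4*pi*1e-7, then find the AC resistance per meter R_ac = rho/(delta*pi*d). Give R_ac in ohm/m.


delta = sqrt(1.68e-8 / (pi * 1.0017e+08 * 4*pi*1e-7)) = 6.517874e-06 m
R_ac = 1.68e-8 / (6.517874e-06 * pi * 2.0884e-03) = 0.3929 ohm/m

0.3929 ohm/m


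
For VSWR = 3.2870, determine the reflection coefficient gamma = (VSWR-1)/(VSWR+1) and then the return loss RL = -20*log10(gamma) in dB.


gamma = (3.2870 - 1) / (3.2870 + 1) = 0.5334733
RL = -20 * log10(0.5334733) = 5.458 dB

5.458 dB


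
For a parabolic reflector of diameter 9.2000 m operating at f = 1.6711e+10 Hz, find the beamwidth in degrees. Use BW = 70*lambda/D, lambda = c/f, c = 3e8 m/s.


lambda = c / f = 3.0000e+08 / 1.6711e+10 = 0.01795225 m
BW = 70 * 0.01795225 / 9.2000 = 0.1366 deg

0.1366 deg


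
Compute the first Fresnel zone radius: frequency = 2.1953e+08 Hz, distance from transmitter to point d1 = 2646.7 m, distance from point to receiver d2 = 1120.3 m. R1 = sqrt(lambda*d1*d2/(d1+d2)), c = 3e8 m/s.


lambda = c / f = 3.0000e+08 / 2.1953e+08 = 1.366556 m
R1 = sqrt(1.366556 * 2646.7 * 1120.3 / (2646.7 + 1120.3)) = 32.80 m

32.80 m


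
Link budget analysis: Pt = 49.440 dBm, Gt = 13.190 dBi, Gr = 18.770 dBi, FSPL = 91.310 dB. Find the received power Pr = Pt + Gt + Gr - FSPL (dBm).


Pr = 49.440 + 13.190 + 18.770 - 91.310 = -9.91 dBm

-9.91 dBm


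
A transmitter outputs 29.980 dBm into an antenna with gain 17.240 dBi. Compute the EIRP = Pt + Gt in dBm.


EIRP = Pt + Gt = 29.980 + 17.240 = 47.22 dBm

47.22 dBm


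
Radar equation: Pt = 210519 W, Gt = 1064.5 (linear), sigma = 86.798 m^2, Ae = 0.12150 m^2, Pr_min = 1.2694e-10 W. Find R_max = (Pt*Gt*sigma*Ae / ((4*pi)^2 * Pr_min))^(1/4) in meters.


R^4 = 210519*1064.5*86.798*0.12150 / ((4*pi)^2 * 1.2694e-10) = 1.178975e+17
R_max = 1.178975e+17^0.25 = 18530 m

18530 m


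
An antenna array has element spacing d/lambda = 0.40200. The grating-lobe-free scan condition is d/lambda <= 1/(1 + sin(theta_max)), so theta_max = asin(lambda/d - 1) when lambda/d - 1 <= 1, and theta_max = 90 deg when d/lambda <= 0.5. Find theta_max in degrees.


lambda/d - 1 = 1/0.40200 - 1 = 1.487562 >= 1
d/lambda <= 0.5, so the array can scan to endfire without grating lobes: theta_max = 90 deg

90 deg


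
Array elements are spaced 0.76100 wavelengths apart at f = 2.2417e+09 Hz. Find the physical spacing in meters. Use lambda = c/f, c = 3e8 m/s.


lambda = c / f = 3.0000e+08 / 2.2417e+09 = 0.1338270 m
d = 0.76100 * 0.1338270 = 0.1018 m

0.1018 m


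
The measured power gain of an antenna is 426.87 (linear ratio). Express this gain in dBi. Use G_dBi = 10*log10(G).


G_dBi = 10 * log10(426.87) = 26.30 dBi

26.30 dBi


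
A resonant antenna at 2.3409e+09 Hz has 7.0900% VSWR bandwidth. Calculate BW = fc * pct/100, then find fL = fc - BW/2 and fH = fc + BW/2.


BW = 2.3409e+09 * 7.0900/100 = 1.659698e+08 Hz
fL = 2.3409e+09 - 1.659698e+08/2 = 2.258e+09 Hz
fH = 2.3409e+09 + 1.659698e+08/2 = 2.424e+09 Hz

BW=1.660e+08 Hz, fL=2.258e+09 Hz, fH=2.424e+09 Hz


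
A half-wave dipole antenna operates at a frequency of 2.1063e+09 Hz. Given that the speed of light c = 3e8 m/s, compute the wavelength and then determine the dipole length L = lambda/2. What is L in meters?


lambda = c / f = 3.0000e+08 / 2.1063e+09 = 0.1424299 m
L = lambda / 2 = 0.1424299 / 2 = 0.07121 m

0.07121 m


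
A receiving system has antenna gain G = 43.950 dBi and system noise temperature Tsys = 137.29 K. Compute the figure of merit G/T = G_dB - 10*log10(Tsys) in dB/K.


G/T = 43.950 - 10*log10(137.29) = 43.950 - 21.37639 = 22.57 dB/K

22.57 dB/K


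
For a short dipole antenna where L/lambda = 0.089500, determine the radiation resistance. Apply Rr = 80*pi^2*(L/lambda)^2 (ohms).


Rr = 80 * pi^2 * (0.089500)^2 = 80 * 9.869604 * 8.010250e-03 = 6.325 ohm

6.325 ohm


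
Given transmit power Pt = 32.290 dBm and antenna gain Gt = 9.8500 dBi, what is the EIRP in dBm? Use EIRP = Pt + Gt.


EIRP = Pt + Gt = 32.290 + 9.8500 = 42.14 dBm

42.14 dBm


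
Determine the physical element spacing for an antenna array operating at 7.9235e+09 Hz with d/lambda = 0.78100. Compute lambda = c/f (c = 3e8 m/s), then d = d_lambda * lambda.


lambda = c / f = 3.0000e+08 / 7.9235e+09 = 0.03786206 m
d = 0.78100 * 0.03786206 = 0.02957 m

0.02957 m


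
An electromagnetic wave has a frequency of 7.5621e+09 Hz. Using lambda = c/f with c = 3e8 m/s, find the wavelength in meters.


lambda = c / f = 3.0000e+08 / 7.5621e+09 = 0.03967 m

0.03967 m


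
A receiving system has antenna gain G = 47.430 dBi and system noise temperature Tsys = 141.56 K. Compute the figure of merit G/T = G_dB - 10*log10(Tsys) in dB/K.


G/T = 47.430 - 10*log10(141.56) = 47.430 - 21.50941 = 25.92 dB/K

25.92 dB/K


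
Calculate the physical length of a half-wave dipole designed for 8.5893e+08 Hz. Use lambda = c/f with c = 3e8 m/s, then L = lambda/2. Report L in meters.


lambda = c / f = 3.0000e+08 / 8.5893e+08 = 0.3492718 m
L = lambda / 2 = 0.3492718 / 2 = 0.1746 m

0.1746 m


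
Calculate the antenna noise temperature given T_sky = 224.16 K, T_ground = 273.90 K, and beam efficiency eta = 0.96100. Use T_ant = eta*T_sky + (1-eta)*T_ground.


T_ant = 0.96100 * 224.16 + (1 - 0.96100) * 273.90 = 226.1 K

226.1 K


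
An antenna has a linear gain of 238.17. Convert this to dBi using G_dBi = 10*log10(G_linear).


G_dBi = 10 * log10(238.17) = 23.77 dBi

23.77 dBi


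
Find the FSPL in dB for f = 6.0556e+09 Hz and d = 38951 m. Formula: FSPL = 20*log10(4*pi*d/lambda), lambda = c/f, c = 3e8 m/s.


lambda = c / f = 3.0000e+08 / 6.0556e+09 = 0.04954092 m
FSPL = 20 * log10(4*pi*38951/0.04954092) = 139.9 dB

139.9 dB


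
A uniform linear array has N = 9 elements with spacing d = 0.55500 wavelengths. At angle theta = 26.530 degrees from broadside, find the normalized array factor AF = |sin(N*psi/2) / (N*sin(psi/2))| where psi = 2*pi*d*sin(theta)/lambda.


psi = 2*pi*0.55500*sin(26.530 deg) = 1.557600 rad
AF = |sin(9*1.557600/2) / (9*sin(1.557600/2))| = 0.1050

0.1050


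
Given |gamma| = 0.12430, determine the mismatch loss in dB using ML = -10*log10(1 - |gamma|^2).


ML = -10 * log10(1 - 0.12430^2) = -10 * log10(0.98454951) = 0.06762 dB

0.06762 dB


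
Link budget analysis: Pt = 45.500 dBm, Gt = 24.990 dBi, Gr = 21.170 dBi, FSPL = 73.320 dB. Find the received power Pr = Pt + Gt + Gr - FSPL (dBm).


Pr = 45.500 + 24.990 + 21.170 - 73.320 = 18.34 dBm

18.34 dBm


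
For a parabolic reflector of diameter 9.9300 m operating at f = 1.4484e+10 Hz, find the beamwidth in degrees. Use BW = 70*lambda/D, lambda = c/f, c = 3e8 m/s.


lambda = c / f = 3.0000e+08 / 1.4484e+10 = 0.02071251 m
BW = 70 * 0.02071251 / 9.9300 = 0.1460 deg

0.1460 deg


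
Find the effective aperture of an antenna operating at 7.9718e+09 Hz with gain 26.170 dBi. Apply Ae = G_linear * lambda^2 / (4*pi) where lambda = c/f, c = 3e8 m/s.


lambda = c / f = 3.0000e+08 / 7.9718e+09 = 0.03763266 m
G_linear = 10^(26.170/10) = 413.9997
Ae = G_linear * lambda^2 / (4*pi) = 413.9997 * 0.03763266^2 / (4*pi) = 0.04666 m^2

0.04666 m^2


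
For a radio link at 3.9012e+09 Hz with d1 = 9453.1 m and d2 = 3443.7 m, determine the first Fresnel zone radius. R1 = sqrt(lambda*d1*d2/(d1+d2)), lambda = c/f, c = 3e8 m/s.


lambda = c / f = 3.0000e+08 / 3.9012e+09 = 0.07689942 m
R1 = sqrt(0.07689942 * 9453.1 * 3443.7 / (9453.1 + 3443.7)) = 13.93 m

13.93 m


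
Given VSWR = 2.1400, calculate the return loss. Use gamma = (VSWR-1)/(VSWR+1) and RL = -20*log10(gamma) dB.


gamma = (2.1400 - 1) / (2.1400 + 1) = 0.3630573
RL = -20 * log10(0.3630573) = 8.800 dB

8.800 dB


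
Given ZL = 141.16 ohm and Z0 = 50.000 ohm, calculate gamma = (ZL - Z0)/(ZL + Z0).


gamma = (141.16 - 50.000) / (141.16 + 50.000) = 0.4769

0.4769


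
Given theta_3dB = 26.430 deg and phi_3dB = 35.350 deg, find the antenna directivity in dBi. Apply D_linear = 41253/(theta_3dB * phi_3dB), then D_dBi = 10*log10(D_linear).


D_linear = 41253 / (26.430 * 35.350) = 44.15389
D_dBi = 10 * log10(44.15389) = 16.45 dBi

16.45 dBi


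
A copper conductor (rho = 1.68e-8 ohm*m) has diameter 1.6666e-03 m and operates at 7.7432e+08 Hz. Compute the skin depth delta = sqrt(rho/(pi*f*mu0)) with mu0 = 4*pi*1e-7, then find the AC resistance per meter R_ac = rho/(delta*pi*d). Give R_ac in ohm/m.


delta = sqrt(1.68e-8 / (pi * 7.7432e+08 * 4*pi*1e-7)) = 2.344307e-06 m
R_ac = 1.68e-8 / (2.344307e-06 * pi * 1.6666e-03) = 1.369 ohm/m

1.369 ohm/m


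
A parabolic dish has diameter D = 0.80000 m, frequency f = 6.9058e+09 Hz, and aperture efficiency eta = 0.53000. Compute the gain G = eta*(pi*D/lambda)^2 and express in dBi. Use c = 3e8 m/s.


lambda = c / f = 3.0000e+08 / 6.9058e+09 = 0.04344174 m
G_linear = 0.53000 * (pi * 0.80000 / 0.04344174)^2 = 1773.949
G_dBi = 10 * log10(1773.949) = 32.49 dBi

32.49 dBi


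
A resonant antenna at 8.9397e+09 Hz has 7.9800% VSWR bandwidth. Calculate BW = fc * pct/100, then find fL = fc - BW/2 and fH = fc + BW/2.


BW = 8.9397e+09 * 7.9800/100 = 7.133881e+08 Hz
fL = 8.9397e+09 - 7.133881e+08/2 = 8.583e+09 Hz
fH = 8.9397e+09 + 7.133881e+08/2 = 9.296e+09 Hz

BW=7.134e+08 Hz, fL=8.583e+09 Hz, fH=9.296e+09 Hz


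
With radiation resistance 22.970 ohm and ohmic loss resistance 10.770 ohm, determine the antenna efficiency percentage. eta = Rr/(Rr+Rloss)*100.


eta = 22.970 / (22.970 + 10.770) * 100 = 68.08%

68.08%


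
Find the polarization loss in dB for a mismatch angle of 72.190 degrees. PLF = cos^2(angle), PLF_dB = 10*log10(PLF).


PLF_linear = cos^2(72.190 deg) = 0.09355124
PLF_dB = 10 * log10(0.09355124) = -10.29 dB

-10.29 dB


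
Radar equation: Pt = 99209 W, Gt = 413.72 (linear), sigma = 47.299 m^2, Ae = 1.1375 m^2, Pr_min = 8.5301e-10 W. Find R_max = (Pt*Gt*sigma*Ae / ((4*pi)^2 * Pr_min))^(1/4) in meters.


R^4 = 99209*413.72*47.299*1.1375 / ((4*pi)^2 * 8.5301e-10) = 1.639408e+16
R_max = 1.639408e+16^0.25 = 11315 m

11315 m


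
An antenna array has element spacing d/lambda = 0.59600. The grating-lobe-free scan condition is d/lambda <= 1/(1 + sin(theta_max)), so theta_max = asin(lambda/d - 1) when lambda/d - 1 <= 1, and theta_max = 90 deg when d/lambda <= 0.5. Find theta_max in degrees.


lambda/d - 1 = 1/0.59600 - 1 = 0.6778523
theta_max = asin(0.6778523) = 42.68 deg

42.68 deg


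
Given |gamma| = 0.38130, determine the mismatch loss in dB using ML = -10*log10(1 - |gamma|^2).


ML = -10 * log10(1 - 0.38130^2) = -10 * log10(0.85461031) = 0.6823 dB

0.6823 dB


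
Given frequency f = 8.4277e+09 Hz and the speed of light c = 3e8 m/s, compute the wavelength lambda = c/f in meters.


lambda = c / f = 3.0000e+08 / 8.4277e+09 = 0.03560 m

0.03560 m


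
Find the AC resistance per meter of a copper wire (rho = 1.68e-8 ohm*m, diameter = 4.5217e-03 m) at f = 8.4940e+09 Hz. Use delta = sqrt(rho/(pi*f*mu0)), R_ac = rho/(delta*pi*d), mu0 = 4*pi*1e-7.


delta = sqrt(1.68e-8 / (pi * 8.4940e+09 * 4*pi*1e-7)) = 7.078132e-07 m
R_ac = 1.68e-8 / (7.078132e-07 * pi * 4.5217e-03) = 1.671 ohm/m

1.671 ohm/m


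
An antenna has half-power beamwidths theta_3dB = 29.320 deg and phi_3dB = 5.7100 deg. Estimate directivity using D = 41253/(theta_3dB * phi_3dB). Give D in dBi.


D_linear = 41253 / (29.320 * 5.7100) = 246.4084
D_dBi = 10 * log10(246.4084) = 23.92 dBi

23.92 dBi


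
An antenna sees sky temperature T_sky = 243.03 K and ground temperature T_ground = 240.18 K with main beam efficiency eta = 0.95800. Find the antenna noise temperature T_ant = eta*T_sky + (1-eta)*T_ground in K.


T_ant = 0.95800 * 243.03 + (1 - 0.95800) * 240.18 = 242.9 K

242.9 K


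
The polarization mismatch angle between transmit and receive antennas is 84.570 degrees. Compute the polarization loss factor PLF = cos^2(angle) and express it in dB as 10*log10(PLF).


PLF_linear = cos^2(84.570 deg) = 8.954757e-03
PLF_dB = 10 * log10(8.954757e-03) = -20.48 dB

-20.48 dB


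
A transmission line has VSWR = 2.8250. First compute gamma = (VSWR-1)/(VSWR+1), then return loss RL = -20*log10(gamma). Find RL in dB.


gamma = (2.8250 - 1) / (2.8250 + 1) = 0.4771242
RL = -20 * log10(0.4771242) = 6.427 dB

6.427 dB


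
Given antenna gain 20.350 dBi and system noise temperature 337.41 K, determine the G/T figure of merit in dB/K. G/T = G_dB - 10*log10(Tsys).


G/T = 20.350 - 10*log10(337.41) = 20.350 - 25.28158 = -4.932 dB/K

-4.932 dB/K


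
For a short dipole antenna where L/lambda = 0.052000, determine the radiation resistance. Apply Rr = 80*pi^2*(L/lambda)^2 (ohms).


Rr = 80 * pi^2 * (0.052000)^2 = 80 * 9.869604 * 2.704000e-03 = 2.135 ohm

2.135 ohm


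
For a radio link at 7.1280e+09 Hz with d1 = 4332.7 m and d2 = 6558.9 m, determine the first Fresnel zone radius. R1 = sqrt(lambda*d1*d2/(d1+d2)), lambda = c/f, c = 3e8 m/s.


lambda = c / f = 3.0000e+08 / 7.1280e+09 = 0.04208754 m
R1 = sqrt(0.04208754 * 4332.7 * 6558.9 / (4332.7 + 6558.9)) = 10.48 m

10.48 m


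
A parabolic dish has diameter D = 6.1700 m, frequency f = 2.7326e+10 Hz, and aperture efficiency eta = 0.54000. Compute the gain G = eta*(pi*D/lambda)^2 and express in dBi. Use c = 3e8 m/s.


lambda = c / f = 3.0000e+08 / 2.7326e+10 = 0.01097856 m
G_linear = 0.54000 * (pi * 6.1700 / 0.01097856)^2 = 1.683345e+06
G_dBi = 10 * log10(1.683345e+06) = 62.26 dBi

62.26 dBi


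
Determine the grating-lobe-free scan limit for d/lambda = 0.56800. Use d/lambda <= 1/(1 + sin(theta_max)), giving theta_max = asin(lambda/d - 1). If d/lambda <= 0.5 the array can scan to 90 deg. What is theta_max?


lambda/d - 1 = 1/0.56800 - 1 = 0.7605634
theta_max = asin(0.7605634) = 49.51 deg

49.51 deg


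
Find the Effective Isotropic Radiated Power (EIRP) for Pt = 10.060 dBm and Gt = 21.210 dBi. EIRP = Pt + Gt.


EIRP = Pt + Gt = 10.060 + 21.210 = 31.27 dBm

31.27 dBm


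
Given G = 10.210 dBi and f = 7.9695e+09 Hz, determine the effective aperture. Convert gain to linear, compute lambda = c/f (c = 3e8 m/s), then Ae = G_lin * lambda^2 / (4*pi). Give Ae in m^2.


lambda = c / f = 3.0000e+08 / 7.9695e+09 = 0.03764352 m
G_linear = 10^(10.210/10) = 10.49542
Ae = G_linear * lambda^2 / (4*pi) = 10.49542 * 0.03764352^2 / (4*pi) = 1.184e-03 m^2

1.184e-03 m^2


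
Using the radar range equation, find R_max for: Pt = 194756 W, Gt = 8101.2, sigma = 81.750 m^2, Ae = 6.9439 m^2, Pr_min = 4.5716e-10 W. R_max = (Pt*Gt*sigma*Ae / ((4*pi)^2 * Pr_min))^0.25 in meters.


R^4 = 194756*8101.2*81.750*6.9439 / ((4*pi)^2 * 4.5716e-10) = 1.240633e+19
R_max = 1.240633e+19^0.25 = 59349 m

59349 m


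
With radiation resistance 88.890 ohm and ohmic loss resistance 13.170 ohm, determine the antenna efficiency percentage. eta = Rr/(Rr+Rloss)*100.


eta = 88.890 / (88.890 + 13.170) * 100 = 87.10%

87.10%


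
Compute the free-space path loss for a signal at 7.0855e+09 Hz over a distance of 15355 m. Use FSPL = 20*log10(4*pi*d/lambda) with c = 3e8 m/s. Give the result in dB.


lambda = c / f = 3.0000e+08 / 7.0855e+09 = 0.04233999 m
FSPL = 20 * log10(4*pi*15355/0.04233999) = 133.2 dB

133.2 dB


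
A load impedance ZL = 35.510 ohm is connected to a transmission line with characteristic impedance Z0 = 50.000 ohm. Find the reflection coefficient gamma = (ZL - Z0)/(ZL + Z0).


gamma = (35.510 - 50.000) / (35.510 + 50.000) = -0.1695

-0.1695


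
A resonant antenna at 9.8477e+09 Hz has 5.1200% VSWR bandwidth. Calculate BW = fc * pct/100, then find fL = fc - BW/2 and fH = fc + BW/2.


BW = 9.8477e+09 * 5.1200/100 = 5.042022e+08 Hz
fL = 9.8477e+09 - 5.042022e+08/2 = 9.596e+09 Hz
fH = 9.8477e+09 + 5.042022e+08/2 = 1.010e+10 Hz

BW=5.042e+08 Hz, fL=9.596e+09 Hz, fH=1.010e+10 Hz


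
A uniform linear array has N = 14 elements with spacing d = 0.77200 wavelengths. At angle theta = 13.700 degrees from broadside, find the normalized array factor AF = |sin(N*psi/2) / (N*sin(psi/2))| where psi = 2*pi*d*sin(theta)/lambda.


psi = 2*pi*0.77200*sin(13.700 deg) = 1.148812 rad
AF = |sin(14*1.148812/2) / (14*sin(1.148812/2))| = 0.1292

0.1292


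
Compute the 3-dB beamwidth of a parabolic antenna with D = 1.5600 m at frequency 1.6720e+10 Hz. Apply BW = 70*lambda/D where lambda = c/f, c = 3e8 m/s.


lambda = c / f = 3.0000e+08 / 1.6720e+10 = 0.01794258 m
BW = 70 * 0.01794258 / 1.5600 = 0.8051 deg

0.8051 deg


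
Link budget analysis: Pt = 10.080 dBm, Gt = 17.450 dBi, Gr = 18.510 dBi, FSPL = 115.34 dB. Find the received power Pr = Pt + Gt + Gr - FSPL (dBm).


Pr = 10.080 + 17.450 + 18.510 - 115.34 = -69.30 dBm

-69.30 dBm


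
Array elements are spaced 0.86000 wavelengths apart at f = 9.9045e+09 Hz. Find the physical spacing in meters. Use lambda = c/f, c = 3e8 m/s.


lambda = c / f = 3.0000e+08 / 9.9045e+09 = 0.03028926 m
d = 0.86000 * 0.03028926 = 0.02605 m

0.02605 m


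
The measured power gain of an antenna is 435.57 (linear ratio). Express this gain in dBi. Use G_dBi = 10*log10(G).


G_dBi = 10 * log10(435.57) = 26.39 dBi

26.39 dBi


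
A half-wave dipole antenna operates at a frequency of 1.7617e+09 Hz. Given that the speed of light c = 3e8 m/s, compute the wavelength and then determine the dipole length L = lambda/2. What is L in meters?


lambda = c / f = 3.0000e+08 / 1.7617e+09 = 0.1702901 m
L = lambda / 2 = 0.1702901 / 2 = 0.08515 m

0.08515 m


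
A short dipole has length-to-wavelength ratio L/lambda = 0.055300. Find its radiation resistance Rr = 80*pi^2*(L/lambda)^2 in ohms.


Rr = 80 * pi^2 * (0.055300)^2 = 80 * 9.869604 * 3.058090e-03 = 2.415 ohm

2.415 ohm


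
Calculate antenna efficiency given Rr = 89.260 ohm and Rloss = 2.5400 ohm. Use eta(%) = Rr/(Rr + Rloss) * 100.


eta = 89.260 / (89.260 + 2.5400) * 100 = 97.23%

97.23%


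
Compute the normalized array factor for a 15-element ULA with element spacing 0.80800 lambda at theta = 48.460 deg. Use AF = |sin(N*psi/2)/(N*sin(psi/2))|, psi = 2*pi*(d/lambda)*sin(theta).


psi = 2*pi*0.80800*sin(48.460 deg) = 3.799959 rad
AF = |sin(15*3.799959/2) / (15*sin(3.799959/2))| = 0.01574

0.01574


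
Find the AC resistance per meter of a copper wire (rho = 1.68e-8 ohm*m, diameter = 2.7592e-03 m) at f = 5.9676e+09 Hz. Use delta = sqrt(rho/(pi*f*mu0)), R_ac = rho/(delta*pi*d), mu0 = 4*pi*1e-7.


delta = sqrt(1.68e-8 / (pi * 5.9676e+09 * 4*pi*1e-7)) = 8.444519e-07 m
R_ac = 1.68e-8 / (8.444519e-07 * pi * 2.7592e-03) = 2.295 ohm/m

2.295 ohm/m


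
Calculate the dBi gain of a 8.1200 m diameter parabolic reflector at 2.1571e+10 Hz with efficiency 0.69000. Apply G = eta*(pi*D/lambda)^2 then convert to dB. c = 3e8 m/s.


lambda = c / f = 3.0000e+08 / 2.1571e+10 = 0.01390756 m
G_linear = 0.69000 * (pi * 8.1200 / 0.01390756)^2 = 2.321448e+06
G_dBi = 10 * log10(2.321448e+06) = 63.66 dBi

63.66 dBi


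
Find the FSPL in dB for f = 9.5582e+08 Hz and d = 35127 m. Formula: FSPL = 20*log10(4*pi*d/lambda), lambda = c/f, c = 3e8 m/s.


lambda = c / f = 3.0000e+08 / 9.5582e+08 = 0.3138666 m
FSPL = 20 * log10(4*pi*35127/0.3138666) = 123.0 dB

123.0 dB


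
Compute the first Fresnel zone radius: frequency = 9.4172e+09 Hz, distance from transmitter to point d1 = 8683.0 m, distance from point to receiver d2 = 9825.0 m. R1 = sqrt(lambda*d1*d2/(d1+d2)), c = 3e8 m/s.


lambda = c / f = 3.0000e+08 / 9.4172e+09 = 0.03185660 m
R1 = sqrt(0.03185660 * 8683.0 * 9825.0 / (8683.0 + 9825.0)) = 12.12 m

12.12 m


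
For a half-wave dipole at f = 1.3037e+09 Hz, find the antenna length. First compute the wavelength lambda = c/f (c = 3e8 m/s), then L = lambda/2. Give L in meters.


lambda = c / f = 3.0000e+08 / 1.3037e+09 = 0.2301143 m
L = lambda / 2 = 0.2301143 / 2 = 0.1151 m

0.1151 m


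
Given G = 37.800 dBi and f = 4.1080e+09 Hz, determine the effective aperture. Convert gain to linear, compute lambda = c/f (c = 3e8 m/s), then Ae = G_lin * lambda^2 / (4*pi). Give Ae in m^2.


lambda = c / f = 3.0000e+08 / 4.1080e+09 = 0.07302824 m
G_linear = 10^(37.800/10) = 6025.596
Ae = G_linear * lambda^2 / (4*pi) = 6025.596 * 0.07302824^2 / (4*pi) = 2.557 m^2

2.557 m^2


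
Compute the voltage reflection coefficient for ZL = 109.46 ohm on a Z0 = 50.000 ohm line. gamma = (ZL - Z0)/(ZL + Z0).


gamma = (109.46 - 50.000) / (109.46 + 50.000) = 0.3729

0.3729


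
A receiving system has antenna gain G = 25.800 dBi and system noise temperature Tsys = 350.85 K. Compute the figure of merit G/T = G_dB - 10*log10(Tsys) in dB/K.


G/T = 25.800 - 10*log10(350.85) = 25.800 - 25.45121 = 0.3488 dB/K

0.3488 dB/K


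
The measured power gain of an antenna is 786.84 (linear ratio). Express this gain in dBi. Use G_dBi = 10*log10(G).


G_dBi = 10 * log10(786.84) = 28.96 dBi

28.96 dBi


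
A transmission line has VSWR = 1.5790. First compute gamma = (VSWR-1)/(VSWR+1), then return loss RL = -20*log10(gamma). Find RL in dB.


gamma = (1.5790 - 1) / (1.5790 + 1) = 0.2245056
RL = -20 * log10(0.2245056) = 12.98 dB

12.98 dB


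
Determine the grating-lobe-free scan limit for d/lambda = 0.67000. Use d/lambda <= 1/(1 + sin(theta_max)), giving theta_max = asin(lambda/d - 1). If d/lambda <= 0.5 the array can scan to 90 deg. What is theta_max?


lambda/d - 1 = 1/0.67000 - 1 = 0.4925373
theta_max = asin(0.4925373) = 29.51 deg

29.51 deg


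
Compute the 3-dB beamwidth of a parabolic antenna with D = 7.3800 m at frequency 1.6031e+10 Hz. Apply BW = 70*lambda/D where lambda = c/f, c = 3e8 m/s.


lambda = c / f = 3.0000e+08 / 1.6031e+10 = 0.01871374 m
BW = 70 * 0.01871374 / 7.3800 = 0.1775 deg

0.1775 deg


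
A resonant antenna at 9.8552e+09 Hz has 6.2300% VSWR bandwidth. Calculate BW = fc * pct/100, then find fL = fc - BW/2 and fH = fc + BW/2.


BW = 9.8552e+09 * 6.2300/100 = 6.139790e+08 Hz
fL = 9.8552e+09 - 6.139790e+08/2 = 9.548e+09 Hz
fH = 9.8552e+09 + 6.139790e+08/2 = 1.016e+10 Hz

BW=6.140e+08 Hz, fL=9.548e+09 Hz, fH=1.016e+10 Hz


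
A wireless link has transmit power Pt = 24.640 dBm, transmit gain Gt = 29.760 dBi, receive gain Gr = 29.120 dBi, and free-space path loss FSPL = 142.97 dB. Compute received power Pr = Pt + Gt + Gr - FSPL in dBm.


Pr = 24.640 + 29.760 + 29.120 - 142.97 = -59.45 dBm

-59.45 dBm


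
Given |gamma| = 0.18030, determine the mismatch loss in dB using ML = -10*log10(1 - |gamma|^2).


ML = -10 * log10(1 - 0.18030^2) = -10 * log10(0.96749191) = 0.1435 dB

0.1435 dB


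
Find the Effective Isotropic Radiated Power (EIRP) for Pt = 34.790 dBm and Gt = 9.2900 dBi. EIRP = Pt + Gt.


EIRP = Pt + Gt = 34.790 + 9.2900 = 44.08 dBm

44.08 dBm


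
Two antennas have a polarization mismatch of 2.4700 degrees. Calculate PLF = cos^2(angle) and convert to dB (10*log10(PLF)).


PLF_linear = cos^2(2.4700 deg) = 0.9981427
PLF_dB = 10 * log10(0.9981427) = -8.074e-03 dB

-8.074e-03 dB


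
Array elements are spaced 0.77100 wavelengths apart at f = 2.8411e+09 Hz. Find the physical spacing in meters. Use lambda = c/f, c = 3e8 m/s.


lambda = c / f = 3.0000e+08 / 2.8411e+09 = 0.1055929 m
d = 0.77100 * 0.1055929 = 0.08141 m

0.08141 m


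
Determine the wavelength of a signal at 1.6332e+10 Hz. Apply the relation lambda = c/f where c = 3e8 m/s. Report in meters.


lambda = c / f = 3.0000e+08 / 1.6332e+10 = 0.01837 m

0.01837 m


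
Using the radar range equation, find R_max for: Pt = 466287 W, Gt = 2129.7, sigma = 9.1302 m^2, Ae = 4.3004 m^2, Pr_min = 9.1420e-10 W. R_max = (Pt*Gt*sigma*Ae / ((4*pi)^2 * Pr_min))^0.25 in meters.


R^4 = 466287*2129.7*9.1302*4.3004 / ((4*pi)^2 * 9.1420e-10) = 2.700847e+17
R_max = 2.700847e+17^0.25 = 22797 m

22797 m


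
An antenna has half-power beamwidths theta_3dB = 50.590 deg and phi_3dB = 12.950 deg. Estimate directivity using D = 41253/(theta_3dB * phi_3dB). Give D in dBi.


D_linear = 41253 / (50.590 * 12.950) = 62.96817
D_dBi = 10 * log10(62.96817) = 17.99 dBi

17.99 dBi


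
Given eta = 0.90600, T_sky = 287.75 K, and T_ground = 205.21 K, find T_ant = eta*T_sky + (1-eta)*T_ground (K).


T_ant = 0.90600 * 287.75 + (1 - 0.90600) * 205.21 = 280.0 K

280.0 K


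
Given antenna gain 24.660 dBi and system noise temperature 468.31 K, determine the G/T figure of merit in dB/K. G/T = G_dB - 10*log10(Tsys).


G/T = 24.660 - 10*log10(468.31) = 24.660 - 26.70533 = -2.045 dB/K

-2.045 dB/K


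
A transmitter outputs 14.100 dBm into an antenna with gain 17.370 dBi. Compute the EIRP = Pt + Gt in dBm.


EIRP = Pt + Gt = 14.100 + 17.370 = 31.47 dBm

31.47 dBm


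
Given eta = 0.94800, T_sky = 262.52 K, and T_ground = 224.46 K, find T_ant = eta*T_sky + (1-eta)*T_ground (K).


T_ant = 0.94800 * 262.52 + (1 - 0.94800) * 224.46 = 260.5 K

260.5 K


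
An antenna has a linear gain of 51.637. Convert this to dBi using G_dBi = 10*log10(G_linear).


G_dBi = 10 * log10(51.637) = 17.13 dBi

17.13 dBi


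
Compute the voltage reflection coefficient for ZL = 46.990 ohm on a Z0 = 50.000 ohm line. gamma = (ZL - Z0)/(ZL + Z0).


gamma = (46.990 - 50.000) / (46.990 + 50.000) = -0.03103

-0.03103


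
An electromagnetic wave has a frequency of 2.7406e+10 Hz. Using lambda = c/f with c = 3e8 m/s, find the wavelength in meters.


lambda = c / f = 3.0000e+08 / 2.7406e+10 = 0.01095 m

0.01095 m


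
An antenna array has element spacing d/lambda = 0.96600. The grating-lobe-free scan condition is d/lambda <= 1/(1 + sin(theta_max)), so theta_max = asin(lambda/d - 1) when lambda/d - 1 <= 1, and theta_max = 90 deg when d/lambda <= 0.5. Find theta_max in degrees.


lambda/d - 1 = 1/0.96600 - 1 = 0.03519669
theta_max = asin(0.03519669) = 2.017 deg

2.017 deg


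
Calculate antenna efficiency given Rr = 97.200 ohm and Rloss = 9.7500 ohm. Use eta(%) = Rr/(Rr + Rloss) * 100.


eta = 97.200 / (97.200 + 9.7500) * 100 = 90.88%

90.88%


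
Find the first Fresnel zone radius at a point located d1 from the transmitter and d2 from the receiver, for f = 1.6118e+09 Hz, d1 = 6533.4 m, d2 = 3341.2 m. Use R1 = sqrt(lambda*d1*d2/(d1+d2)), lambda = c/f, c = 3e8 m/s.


lambda = c / f = 3.0000e+08 / 1.6118e+09 = 0.1861273 m
R1 = sqrt(0.1861273 * 6533.4 * 3341.2 / (6533.4 + 3341.2)) = 20.28 m

20.28 m


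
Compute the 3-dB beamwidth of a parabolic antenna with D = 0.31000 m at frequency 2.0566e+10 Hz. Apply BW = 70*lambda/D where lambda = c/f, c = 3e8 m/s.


lambda = c / f = 3.0000e+08 / 2.0566e+10 = 0.01458718 m
BW = 70 * 0.01458718 / 0.31000 = 3.294 deg

3.294 deg


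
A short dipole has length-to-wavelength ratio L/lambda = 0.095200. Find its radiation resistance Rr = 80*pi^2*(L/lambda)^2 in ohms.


Rr = 80 * pi^2 * (0.095200)^2 = 80 * 9.869604 * 9.063040e-03 = 7.156 ohm

7.156 ohm


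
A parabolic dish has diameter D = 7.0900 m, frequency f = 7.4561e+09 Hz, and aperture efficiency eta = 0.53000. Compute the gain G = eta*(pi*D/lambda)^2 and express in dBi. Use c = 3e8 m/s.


lambda = c / f = 3.0000e+08 / 7.4561e+09 = 0.04023551 m
G_linear = 0.53000 * (pi * 7.0900 / 0.04023551)^2 = 162423.6
G_dBi = 10 * log10(162423.6) = 52.11 dBi

52.11 dBi


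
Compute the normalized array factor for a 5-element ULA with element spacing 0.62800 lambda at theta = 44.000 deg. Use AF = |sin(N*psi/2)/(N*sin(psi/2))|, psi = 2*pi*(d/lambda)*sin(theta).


psi = 2*pi*0.62800*sin(44.000 deg) = 2.741011 rad
AF = |sin(5*2.741011/2) / (5*sin(2.741011/2))| = 0.1100

0.1100


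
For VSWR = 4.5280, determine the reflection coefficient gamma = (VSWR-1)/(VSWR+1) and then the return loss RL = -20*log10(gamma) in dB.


gamma = (4.5280 - 1) / (4.5280 + 1) = 0.6382055
RL = -20 * log10(0.6382055) = 3.901 dB

3.901 dB


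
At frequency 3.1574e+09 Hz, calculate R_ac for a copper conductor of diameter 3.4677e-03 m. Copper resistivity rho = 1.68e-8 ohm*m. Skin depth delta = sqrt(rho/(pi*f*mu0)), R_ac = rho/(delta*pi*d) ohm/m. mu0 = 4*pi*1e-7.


delta = sqrt(1.68e-8 / (pi * 3.1574e+09 * 4*pi*1e-7)) = 1.160941e-06 m
R_ac = 1.68e-8 / (1.160941e-06 * pi * 3.4677e-03) = 1.328 ohm/m

1.328 ohm/m


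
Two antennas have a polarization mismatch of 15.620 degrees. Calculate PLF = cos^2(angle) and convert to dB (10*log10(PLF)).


PLF_linear = cos^2(15.620 deg) = 0.9275012
PLF_dB = 10 * log10(0.9275012) = -0.3269 dB

-0.3269 dB


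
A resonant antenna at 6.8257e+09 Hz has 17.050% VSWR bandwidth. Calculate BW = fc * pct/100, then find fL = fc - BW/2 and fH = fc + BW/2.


BW = 6.8257e+09 * 17.050/100 = 1.163782e+09 Hz
fL = 6.8257e+09 - 1.163782e+09/2 = 6.244e+09 Hz
fH = 6.8257e+09 + 1.163782e+09/2 = 7.408e+09 Hz

BW=1.164e+09 Hz, fL=6.244e+09 Hz, fH=7.408e+09 Hz


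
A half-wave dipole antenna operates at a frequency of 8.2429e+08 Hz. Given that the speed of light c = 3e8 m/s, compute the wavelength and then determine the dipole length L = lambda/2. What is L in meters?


lambda = c / f = 3.0000e+08 / 8.2429e+08 = 0.3639496 m
L = lambda / 2 = 0.3639496 / 2 = 0.1820 m

0.1820 m


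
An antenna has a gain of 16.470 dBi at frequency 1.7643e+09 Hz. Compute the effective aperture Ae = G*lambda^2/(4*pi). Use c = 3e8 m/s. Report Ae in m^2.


lambda = c / f = 3.0000e+08 / 1.7643e+09 = 0.1700391 m
G_linear = 10^(16.470/10) = 44.36086
Ae = G_linear * lambda^2 / (4*pi) = 44.36086 * 0.1700391^2 / (4*pi) = 0.1021 m^2

0.1021 m^2


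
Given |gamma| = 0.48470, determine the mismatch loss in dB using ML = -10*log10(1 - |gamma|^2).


ML = -10 * log10(1 - 0.48470^2) = -10 * log10(0.76506591) = 1.163 dB

1.163 dB


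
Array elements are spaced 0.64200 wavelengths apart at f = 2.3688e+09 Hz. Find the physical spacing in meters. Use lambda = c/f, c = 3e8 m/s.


lambda = c / f = 3.0000e+08 / 2.3688e+09 = 0.1266464 m
d = 0.64200 * 0.1266464 = 0.08131 m

0.08131 m


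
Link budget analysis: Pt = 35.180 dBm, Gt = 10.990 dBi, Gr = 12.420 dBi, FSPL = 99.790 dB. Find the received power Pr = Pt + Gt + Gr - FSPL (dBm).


Pr = 35.180 + 10.990 + 12.420 - 99.790 = -41.20 dBm

-41.20 dBm


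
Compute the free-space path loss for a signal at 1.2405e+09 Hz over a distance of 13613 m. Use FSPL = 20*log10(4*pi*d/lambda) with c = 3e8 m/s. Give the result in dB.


lambda = c / f = 3.0000e+08 / 1.2405e+09 = 0.2418380 m
FSPL = 20 * log10(4*pi*13613/0.2418380) = 117.0 dB

117.0 dB


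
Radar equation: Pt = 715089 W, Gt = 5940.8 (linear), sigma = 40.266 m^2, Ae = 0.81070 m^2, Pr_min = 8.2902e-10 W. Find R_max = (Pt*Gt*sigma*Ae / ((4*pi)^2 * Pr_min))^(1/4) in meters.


R^4 = 715089*5940.8*40.266*0.81070 / ((4*pi)^2 * 8.2902e-10) = 1.059300e+18
R_max = 1.059300e+18^0.25 = 32082 m

32082 m


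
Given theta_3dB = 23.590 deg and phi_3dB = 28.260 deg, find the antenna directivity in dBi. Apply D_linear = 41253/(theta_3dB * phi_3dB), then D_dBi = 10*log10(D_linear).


D_linear = 41253 / (23.590 * 28.260) = 61.88073
D_dBi = 10 * log10(61.88073) = 17.92 dBi

17.92 dBi


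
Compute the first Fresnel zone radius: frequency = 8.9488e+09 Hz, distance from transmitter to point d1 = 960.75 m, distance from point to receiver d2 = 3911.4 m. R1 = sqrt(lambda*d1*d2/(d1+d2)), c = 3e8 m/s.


lambda = c / f = 3.0000e+08 / 8.9488e+09 = 0.03352405 m
R1 = sqrt(0.03352405 * 960.75 * 3911.4 / (960.75 + 3911.4)) = 5.085 m

5.085 m


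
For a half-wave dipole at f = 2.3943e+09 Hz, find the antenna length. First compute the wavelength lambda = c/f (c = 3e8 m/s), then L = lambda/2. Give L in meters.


lambda = c / f = 3.0000e+08 / 2.3943e+09 = 0.1252976 m
L = lambda / 2 = 0.1252976 / 2 = 0.06265 m

0.06265 m


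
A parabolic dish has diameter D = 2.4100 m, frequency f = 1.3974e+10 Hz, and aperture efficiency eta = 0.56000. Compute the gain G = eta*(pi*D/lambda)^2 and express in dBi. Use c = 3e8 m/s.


lambda = c / f = 3.0000e+08 / 1.3974e+10 = 0.02146844 m
G_linear = 0.56000 * (pi * 2.4100 / 0.02146844)^2 = 69649.96
G_dBi = 10 * log10(69649.96) = 48.43 dBi

48.43 dBi


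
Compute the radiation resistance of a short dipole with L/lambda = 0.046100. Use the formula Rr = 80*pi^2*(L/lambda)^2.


Rr = 80 * pi^2 * (0.046100)^2 = 80 * 9.869604 * 2.125210e-03 = 1.678 ohm

1.678 ohm


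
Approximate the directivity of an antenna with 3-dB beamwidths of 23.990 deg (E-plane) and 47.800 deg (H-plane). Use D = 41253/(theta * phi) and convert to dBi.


D_linear = 41253 / (23.990 * 47.800) = 35.97472
D_dBi = 10 * log10(35.97472) = 15.56 dBi

15.56 dBi


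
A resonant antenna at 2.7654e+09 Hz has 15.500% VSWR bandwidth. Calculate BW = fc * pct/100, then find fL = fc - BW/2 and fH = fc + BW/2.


BW = 2.7654e+09 * 15.500/100 = 4.286370e+08 Hz
fL = 2.7654e+09 - 4.286370e+08/2 = 2.551e+09 Hz
fH = 2.7654e+09 + 4.286370e+08/2 = 2.980e+09 Hz

BW=4.286e+08 Hz, fL=2.551e+09 Hz, fH=2.980e+09 Hz


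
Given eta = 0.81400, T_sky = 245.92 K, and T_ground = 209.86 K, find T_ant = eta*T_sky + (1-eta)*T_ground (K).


T_ant = 0.81400 * 245.92 + (1 - 0.81400) * 209.86 = 239.2 K

239.2 K


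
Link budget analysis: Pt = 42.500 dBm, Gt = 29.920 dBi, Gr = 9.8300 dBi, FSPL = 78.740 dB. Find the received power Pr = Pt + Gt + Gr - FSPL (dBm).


Pr = 42.500 + 29.920 + 9.8300 - 78.740 = 3.51 dBm

3.51 dBm


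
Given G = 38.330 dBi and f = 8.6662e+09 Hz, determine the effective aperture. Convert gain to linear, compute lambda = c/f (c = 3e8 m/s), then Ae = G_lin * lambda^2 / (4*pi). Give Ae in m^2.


lambda = c / f = 3.0000e+08 / 8.6662e+09 = 0.03461725 m
G_linear = 10^(38.330/10) = 6807.694
Ae = G_linear * lambda^2 / (4*pi) = 6807.694 * 0.03461725^2 / (4*pi) = 0.6492 m^2

0.6492 m^2


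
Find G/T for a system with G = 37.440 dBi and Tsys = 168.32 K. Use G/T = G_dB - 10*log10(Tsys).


G/T = 37.440 - 10*log10(168.32) = 37.440 - 22.26136 = 15.18 dB/K

15.18 dB/K


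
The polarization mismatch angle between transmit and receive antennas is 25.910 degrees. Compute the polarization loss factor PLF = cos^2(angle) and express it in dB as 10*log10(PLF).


PLF_linear = cos^2(25.910 deg) = 0.8090670
PLF_dB = 10 * log10(0.8090670) = -0.9202 dB

-0.9202 dB


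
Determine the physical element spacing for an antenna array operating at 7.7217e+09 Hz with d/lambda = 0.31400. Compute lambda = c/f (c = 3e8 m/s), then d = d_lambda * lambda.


lambda = c / f = 3.0000e+08 / 7.7217e+09 = 0.03885155 m
d = 0.31400 * 0.03885155 = 0.01220 m

0.01220 m


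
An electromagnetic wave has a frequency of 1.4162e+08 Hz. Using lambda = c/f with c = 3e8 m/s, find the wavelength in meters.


lambda = c / f = 3.0000e+08 / 1.4162e+08 = 2.118 m

2.118 m


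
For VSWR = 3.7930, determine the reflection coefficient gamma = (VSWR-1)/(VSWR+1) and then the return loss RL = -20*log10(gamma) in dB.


gamma = (3.7930 - 1) / (3.7930 + 1) = 0.5827248
RL = -20 * log10(0.5827248) = 4.691 dB

4.691 dB


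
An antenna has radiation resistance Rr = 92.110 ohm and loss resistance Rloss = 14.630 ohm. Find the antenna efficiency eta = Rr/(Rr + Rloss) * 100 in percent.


eta = 92.110 / (92.110 + 14.630) * 100 = 86.29%

86.29%


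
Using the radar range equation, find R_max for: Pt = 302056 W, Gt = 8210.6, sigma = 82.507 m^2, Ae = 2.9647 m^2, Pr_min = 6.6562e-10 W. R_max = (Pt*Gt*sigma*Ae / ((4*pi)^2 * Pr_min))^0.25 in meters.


R^4 = 302056*8210.6*82.507*2.9647 / ((4*pi)^2 * 6.6562e-10) = 5.771488e+18
R_max = 5.771488e+18^0.25 = 49014 m

49014 m
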